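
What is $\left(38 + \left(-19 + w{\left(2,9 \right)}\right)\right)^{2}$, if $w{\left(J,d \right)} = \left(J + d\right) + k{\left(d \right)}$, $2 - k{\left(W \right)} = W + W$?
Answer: $196$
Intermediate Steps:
$k{\left(W \right)} = 2 - 2 W$ ($k{\left(W \right)} = 2 - \left(W + W\right) = 2 - 2 W$)
$w{\left(J,d \right)} = 2 + J - d$ ($w{\left(J,d \right)} = \left(J + d\right) - \left(-2 + 2 d\right) = 2 + J - d$)
$\left(38 + \left(-19 + w{\left(2,9 \right)}\right)\right)^{2} = \left(38 + \left(-19 + \left(2 + 2 - 9\right)\right)\right)^{2} = \left(38 - 24\right)^{2} = 14^{2} = 196$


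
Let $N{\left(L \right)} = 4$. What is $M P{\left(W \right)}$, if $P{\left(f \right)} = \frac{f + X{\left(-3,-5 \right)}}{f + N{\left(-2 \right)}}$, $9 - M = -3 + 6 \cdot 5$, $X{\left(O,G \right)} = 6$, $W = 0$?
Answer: $-27$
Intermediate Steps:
$M = -18$ ($M = 9 - \left(-3 + 6 \cdot 5\right) = 9 - \left(-3 + 30\right) = 9 - 27 = -18$)
$P{\left(f \right)} = \frac{6 + f}{4 + f}$ ($P{\left(f \right)} = \frac{f + 6}{f + 4} = \frac{6 + f}{4 + f}$)
$M P{\left(W \right)} = - 18 \frac{6 + 0}{4 + 0} = - 18 \cdot \frac{1}{4} \cdot 6 = \left(-18\right) \frac{3}{2} = -27$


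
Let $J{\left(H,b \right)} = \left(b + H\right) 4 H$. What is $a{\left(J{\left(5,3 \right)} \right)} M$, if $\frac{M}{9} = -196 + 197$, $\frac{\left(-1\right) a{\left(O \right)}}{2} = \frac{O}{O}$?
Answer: $-18$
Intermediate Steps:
$J{\left(H,b \right)} = H \left(4 H + 4 b\right)$ ($J{\left(H,b \right)} = \left(H + b\right) 4 H = \left(4 H + 4 b\right) H = H \left(4 H + 4 b\right)$)
$a{\left(O \right)} = -2$ ($a{\left(O \right)} = - 2 \frac{O}{O} = \left(-2\right) 1 = -2$)
$M = 9$ ($M = 9 \left(-196 + 197\right) = 9 \cdot 1 = 9$)
$a{\left(J{\left(5,3 \right)} \right)} M = \left(-2\right) 9 = -18$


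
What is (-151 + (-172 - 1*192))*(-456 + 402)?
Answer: 27810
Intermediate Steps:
(-151 + (-172 - 1*192))*(-456 + 402) = (-151 + (-172 - 192))*(-54) = (-151 - 364)*(-54) = -515*(-54) = 27810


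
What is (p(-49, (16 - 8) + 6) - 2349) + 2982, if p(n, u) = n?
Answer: 584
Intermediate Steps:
(p(-49, (16 - 8) + 6) - 2349) + 2982 = (-49 - 2349) + 2982 = -2398 + 2982 = 584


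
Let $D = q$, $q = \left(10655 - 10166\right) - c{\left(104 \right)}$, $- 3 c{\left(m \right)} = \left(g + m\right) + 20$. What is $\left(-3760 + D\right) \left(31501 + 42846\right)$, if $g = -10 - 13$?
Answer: $- \frac{722058064}{3} \approx -2.4069 \cdot 10^{8}$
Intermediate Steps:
$g = -23$
$c{\left(m \right)} = 1 - \frac{m}{3}$ ($c{\left(m \right)} = - \frac{\left(-23 + m\right) + 20}{3} = - \frac{-3 + m}{3} = 1 - \frac{m}{3}$)
$q = \frac{1568}{3}$ ($q = \left(10655 - 10166\right) - \left(1 - \frac{104}{3}\right) = 489 - - \frac{101}{3} = 489 + \frac{101}{3} = \frac{1568}{3} \approx 522.67$)
$D = \frac{1568}{3} \approx 522.67$
$\left(-3760 + D\right) \left(31501 + 42846\right) = \left(-3760 + \frac{1568}{3}\right) \left(31501 + 42846\right) = \left(- \frac{9712}{3}\right) 74347 = - \frac{722058064}{3}$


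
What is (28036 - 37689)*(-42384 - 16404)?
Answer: 567480564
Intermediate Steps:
(28036 - 37689)*(-42384 - 16404) = -9653*(-58788) = 567480564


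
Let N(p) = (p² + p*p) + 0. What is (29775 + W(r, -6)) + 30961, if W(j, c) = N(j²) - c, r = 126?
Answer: 504155494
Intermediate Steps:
N(p) = 2*p² (N(p) = (p² + p²) + 0 = 2*p² + 0 = 2*p²)
W(j, c) = -c + 2*j⁴ (W(j, c) = 2*(j²)² - c = 2*j⁴ - c = -c + 2*j⁴)
(29775 + W(r, -6)) + 30961 = (29775 + (-1*(-6) + 2*126⁴)) + 30961 = (29775 + (6 + 2*252047376)) + 30961 = (29775 + (6 + 504094752)) + 30961 = (29775 + 504094758) + 30961 = 504124533 + 30961 = 504155494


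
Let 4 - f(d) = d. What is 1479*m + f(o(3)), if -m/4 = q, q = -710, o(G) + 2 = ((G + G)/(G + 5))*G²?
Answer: 16801437/4 ≈ 4.2004e+6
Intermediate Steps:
o(G) = -2 + 2*G³/(5 + G) (o(G) = -2 + ((G + G)/(G + 5))*G² = -2 + ((2*G)/(5 + G))*G² = -2 + (2*G/(5 + G))*G² = -2 + 2*G³/(5 + G))
m = 2840 (m = -4*(-710) = 2840)
f(d) = 4 - d
1479*m + f(o(3)) = 1479*2840 + (4 - 2*(-5 + 3³ - 1*3)/(5 + 3)) = 4200360 + (4 - 2*(-5 + 27 - 3)/8) = 4200360 + (4 - 2*19/8) = 4200360 + (4 - 1*19/4) = 4200360 + (4 - 19/4) = 4200360 - ¾ = 16801437/4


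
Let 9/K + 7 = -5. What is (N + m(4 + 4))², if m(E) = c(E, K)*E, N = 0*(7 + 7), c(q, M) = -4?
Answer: 1024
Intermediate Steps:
K = -¾ (K = 9/(-7 - 5) = 9/(-12) = 9*(-1/12) = -¾ ≈ -0.75000)
N = 0 (N = 0*14 = 0)
m(E) = -4*E
(N + m(4 + 4))² = (0 - 4*(4 + 4))² = (0 - 4*8)² = (0 - 32)² = (-32)² = 1024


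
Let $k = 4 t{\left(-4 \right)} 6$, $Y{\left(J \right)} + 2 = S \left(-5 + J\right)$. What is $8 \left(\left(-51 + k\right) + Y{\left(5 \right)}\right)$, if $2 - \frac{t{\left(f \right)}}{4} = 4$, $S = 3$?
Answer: $-1960$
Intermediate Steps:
$t{\left(f \right)} = -8$ ($t{\left(f \right)} = 8 - 16 = -8$)
$Y{\left(J \right)} = -17 + 3 J$ ($Y{\left(J \right)} = -2 + 3 \left(-5 + J\right) = -2 + \left(-15 + 3 J\right) = -17 + 3 J$)
$k = -192$ ($k = 4 \left(-8\right) 6 = \left(-32\right) 6 = -192$)
$8 \left(\left(-51 + k\right) + Y{\left(5 \right)}\right) = 8 \left(\left(-51 - 192\right) + \left(-17 + 3 \cdot 5\right)\right) = 8 \left(-243 + \left(-17 + 15\right)\right) = 8 \left(-243 - 2\right) = 8 \left(-245\right) = -1960$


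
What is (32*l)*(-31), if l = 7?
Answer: -6944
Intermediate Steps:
(32*l)*(-31) = (32*7)*(-31) = 224*(-31) = -6944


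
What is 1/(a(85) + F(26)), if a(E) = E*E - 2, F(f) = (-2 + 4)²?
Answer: 1/7227 ≈ 0.00013837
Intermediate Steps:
F(f) = 4 (F(f) = 2² = 4)
a(E) = -2 + E² (a(E) = E² - 2 = -2 + E²)
1/(a(85) + F(26)) = 1/((-2 + 85²) + 4) = 1/((-2 + 7225) + 4) = 1/(7223 + 4) = 1/7227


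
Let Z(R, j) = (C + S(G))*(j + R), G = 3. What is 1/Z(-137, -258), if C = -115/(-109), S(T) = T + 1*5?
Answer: -109/389865 ≈ -0.00027958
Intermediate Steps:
S(T) = 5 + T (S(T) = T + 5 = 5 + T)
C = 115/109 (C = -115*(-1/109) = 115/109 ≈ 1.0550)
Z(R, j) = 987*R/109 + 987*j/109 (Z(R, j) = (115/109 + (5 + 3))*(j + R) = (115/109 + 8)*(R + j) = 987*(R + j)/109 = 987*R/109 + 987*j/109)
1/Z(-137, -258) = 1/((987/109)*(-137) + (987/109)*(-258)) = 1/(-135219/109 - 254646/109) = 1/(-389865/109) = -109/389865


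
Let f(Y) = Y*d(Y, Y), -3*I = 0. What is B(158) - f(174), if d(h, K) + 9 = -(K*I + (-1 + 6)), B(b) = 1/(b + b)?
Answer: 769777/316 ≈ 2436.0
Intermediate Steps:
I = 0 (I = -⅓*0 = 0)
B(b) = 1/(2*b)
d(h, K) = -14 (d(h, K) = -9 - (K*0 + (-1 + 6)) = -9 - (0 + 5) = -9 - 1*5 = -9 - 5 = -14)
f(Y) = -14*Y (f(Y) = Y*(-14) = -14*Y)
B(158) - f(174) = (½)/158 - (-14)*174 = (½)*(1/158) - 1*(-2436) = 1/316 + 2436 = 769777/316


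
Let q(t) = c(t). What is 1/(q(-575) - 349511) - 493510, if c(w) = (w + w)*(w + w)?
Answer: -480179801389/972989 ≈ -4.9351e+5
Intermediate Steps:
c(w) = 4*w**2 (c(w) = (2*w)*(2*w) = 4*w**2)
q(t) = 4*t**2
1/(q(-575) - 349511) - 493510 = 1/(4*(-575)**2 - 349511) - 493510 = 1/(4*330625 - 349511) - 493510 = 1/(1322500 - 349511) - 493510 = 1/972989 - 493510 = -480179801389/972989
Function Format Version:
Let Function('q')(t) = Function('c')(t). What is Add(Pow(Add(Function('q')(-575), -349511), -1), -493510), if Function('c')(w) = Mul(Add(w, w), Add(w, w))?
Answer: Rational(-480179801389, 972989) ≈ -4.9351e+5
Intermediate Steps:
Function('c')(w) = Mul(4, Pow(w, 2)) (Function('c')(w) = Mul(Mul(2, w), Mul(2, w)) = Mul(4, Pow(w, 2)))
Function('q')(t) = Mul(4, Pow(t, 2))
Add(Pow(Add(Function('q')(-575), -349511), -1), -493510) = Add(Pow(Add(Mul(4, Pow(-575, 2)), -349511), -1), -493510) = Add(Pow(Add(Mul(4, 330625), -349511), -1), -493510) = Add(Pow(Add(1322500, -349511), -1), -493510) = Add(Pow(972989, -1), -493510) = Add(Rational(1, 972989), -493510) = Rational(-480179801389, 972989)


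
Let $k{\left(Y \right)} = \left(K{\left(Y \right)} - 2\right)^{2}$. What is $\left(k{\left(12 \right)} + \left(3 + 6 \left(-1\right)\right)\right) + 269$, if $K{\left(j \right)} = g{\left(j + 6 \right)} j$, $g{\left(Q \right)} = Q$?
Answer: $46062$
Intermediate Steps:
$K{\left(j \right)} = j \left(6 + j\right)$ ($K{\left(j \right)} = \left(j + 6\right) j = \left(6 + j\right) j = j \left(6 + j\right)$)
$k{\left(Y \right)} = \left(-2 + Y \left(6 + Y\right)\right)^{2}$ ($k{\left(Y \right)} = \left(Y \left(6 + Y\right) - 2\right)^{2} = \left(-2 + Y \left(6 + Y\right)\right)^{2}$)
$\left(k{\left(12 \right)} + \left(3 + 6 \left(-1\right)\right)\right) + 269 = \left(\left(-2 + 12 \left(6 + 12\right)\right)^{2} + \left(3 + 6 \left(-1\right)\right)\right) + 269 = \left(\left(-2 + 12 \cdot 18\right)^{2} + \left(3 - 6\right)\right) + 269 = \left(\left(-2 + 216\right)^{2} - 3\right) + 269 = \left(214^{2} - 3\right) + 269 = \left(45796 - 3\right) + 269 = 45793 + 269 = 46062$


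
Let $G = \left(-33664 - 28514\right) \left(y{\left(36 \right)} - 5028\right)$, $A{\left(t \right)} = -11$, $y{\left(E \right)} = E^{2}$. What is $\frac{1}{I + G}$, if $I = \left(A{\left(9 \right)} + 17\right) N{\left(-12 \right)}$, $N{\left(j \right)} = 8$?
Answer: $\frac{1}{232048344} \approx 4.3094 \cdot 10^{-9}$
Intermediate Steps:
$I = 48$ ($I = \left(-11 + 17\right) 8 = 6 \cdot 8 = 48$)
$G = 232048296$ ($G = \left(-33664 - 28514\right) \left(36^{2} - 5028\right) = - 62178 \left(1296 - 5028\right) = \left(-62178\right) \left(-3732\right) = 232048296$)
$\frac{1}{I + G} = \frac{1}{48 + 232048296} = \frac{1}{232048344}$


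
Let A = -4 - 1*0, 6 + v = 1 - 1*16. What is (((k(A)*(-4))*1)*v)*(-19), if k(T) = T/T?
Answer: -1596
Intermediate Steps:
v = -21 (v = -6 + (1 - 1*16) = -6 + (1 - 16) = -6 - 15 = -21)
A = -4 (A = -4 + 0 = -4)
k(T) = 1
(((k(A)*(-4))*1)*v)*(-19) = (((1*(-4))*1)*(-21))*(-19) = (-4*1*(-21))*(-19) = -4*(-21)*(-19) = 84*(-19) = -1596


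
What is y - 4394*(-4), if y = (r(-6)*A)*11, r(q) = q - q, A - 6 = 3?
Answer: 17576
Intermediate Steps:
A = 9 (A = 6 + 3 = 9)
r(q) = 0
y = 0 (y = (0*9)*11 = 0*11 = 0)
y - 4394*(-4) = 0 - 4394*(-4) = 0 - 1*(-17576) = 0 + 17576 = 17576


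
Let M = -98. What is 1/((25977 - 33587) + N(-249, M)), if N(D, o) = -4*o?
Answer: -1/7218 ≈ -0.00013854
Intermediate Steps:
N(D, o) = -4*o
1/((25977 - 33587) + N(-249, M)) = 1/((25977 - 33587) - 4*(-98)) = 1/(-7610 + 392) = 1/(-7218) = -1/7218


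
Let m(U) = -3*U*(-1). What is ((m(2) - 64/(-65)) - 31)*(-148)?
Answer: 231028/65 ≈ 3554.3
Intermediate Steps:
m(U) = 3*U
((m(2) - 64/(-65)) - 31)*(-148) = ((3*2 - 64/(-65)) - 31)*(-148) = ((6 - 64*(-1/65)) - 31)*(-148) = ((6 + 64/65) - 31)*(-148) = (454/65 - 31)*(-148) = -1561/65*(-148) = 231028/65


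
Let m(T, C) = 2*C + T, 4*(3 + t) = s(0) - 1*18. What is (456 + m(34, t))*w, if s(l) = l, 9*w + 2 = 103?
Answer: 47975/9 ≈ 5330.6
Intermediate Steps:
w = 101/9 (w = -2/9 + (⅑)*103 = -2/9 + 103/9 = 101/9 ≈ 11.222)
t = -15/2 (t = -3 + (0 - 1*18)/4 = -3 + (0 - 18)/4 = -3 + (¼)*(-18) = -3 - 9/2 = -15/2 ≈ -7.5000)
m(T, C) = T + 2*C
(456 + m(34, t))*w = (456 + (34 + 2*(-15/2)))*(101/9) = (456 + (34 - 15))*(101/9) = (456 + 19)*(101/9) = 475*(101/9) = 47975/9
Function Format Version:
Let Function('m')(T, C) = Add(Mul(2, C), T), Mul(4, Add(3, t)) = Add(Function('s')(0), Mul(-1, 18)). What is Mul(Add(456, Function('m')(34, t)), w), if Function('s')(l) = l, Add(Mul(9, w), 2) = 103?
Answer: Rational(47975, 9) ≈ 5330.6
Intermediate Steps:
w = Rational(101, 9) (w = Add(Rational(-2, 9), Mul(Rational(1, 9), 103)) = Add(Rational(-2, 9), Rational(103, 9)) = Rational(101, 9) ≈ 11.222)
t = Rational(-15, 2) (t = Add(-3, Mul(Rational(1, 4), Add(0, Mul(-1, 18)))) = Add(-3, Mul(Rational(1, 4), Add(0, -18))) = Add(-3, Mul(Rational(1, 4), -18)) = Add(-3, Rational(-9, 2)) = Rational(-15, 2) ≈ -7.5000)
Function('m')(T, C) = Add(T, Mul(2, C))
Mul(Add(456, Function('m')(34, t)), w) = Mul(Add(456, Add(34, Mul(2, Rational(-15, 2)))), Rational(101, 9)) = Mul(Add(456, Add(34, -15)), Rational(101, 9)) = Mul(Add(456, 19), Rational(101, 9)) = Mul(475, Rational(101, 9)) = Rational(47975, 9)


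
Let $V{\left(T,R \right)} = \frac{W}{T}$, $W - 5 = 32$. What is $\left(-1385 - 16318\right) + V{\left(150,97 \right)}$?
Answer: $- \frac{2655413}{150} \approx -17703.0$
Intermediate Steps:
$W = 37$ ($W = 5 + 32 = 37$)
$V{\left(T,R \right)} = \frac{37}{T}$
$\left(-1385 - 16318\right) + V{\left(150,97 \right)} = \left(-1385 - 16318\right) + \frac{37}{150} = -17703 + 37 \cdot \frac{1}{150} = -17703 + \frac{37}{150} = - \frac{2655413}{150}$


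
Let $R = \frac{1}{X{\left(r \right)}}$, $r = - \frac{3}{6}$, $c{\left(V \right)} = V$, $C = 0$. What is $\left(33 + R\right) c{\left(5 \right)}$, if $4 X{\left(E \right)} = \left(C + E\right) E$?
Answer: $245$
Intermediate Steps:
$r = - \frac{1}{2}$ ($r = \left(-3\right) \frac{1}{6} = - \frac{1}{2} \approx -0.5$)
$X{\left(E \right)} = \frac{E^{2}}{4}$ ($X{\left(E \right)} = \frac{\left(0 + E\right) E}{4} = \frac{E E}{4} = \frac{E^{2}}{4}$)
$R = 16$ ($R = \frac{1}{\frac{1}{4} \left(- \frac{1}{2}\right)^{2}} = \frac{1}{\frac{1}{4} \cdot \frac{1}{4}} = \frac{1}{\frac{1}{16}} = 16$)
$\left(33 + R\right) c{\left(5 \right)} = \left(33 + 16\right) 5 = 49 \cdot 5 = 245$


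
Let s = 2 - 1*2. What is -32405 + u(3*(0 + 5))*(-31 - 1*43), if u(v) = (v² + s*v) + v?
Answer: -50165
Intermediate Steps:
s = 0 (s = 2 - 2 = 0)
u(v) = v + v² (u(v) = (v² + 0*v) + v = (v² + 0) + v = v² + v = v + v²)
-32405 + u(3*(0 + 5))*(-31 - 1*43) = -32405 + ((3*(0 + 5))*(1 + 3*(0 + 5)))*(-31 - 1*43) = -32405 + ((3*5)*(1 + 3*5))*(-31 - 43) = -32405 + (15*(1 + 15))*(-74) = -32405 + (15*16)*(-74) = -32405 + 240*(-74) = -32405 - 17760 = -50165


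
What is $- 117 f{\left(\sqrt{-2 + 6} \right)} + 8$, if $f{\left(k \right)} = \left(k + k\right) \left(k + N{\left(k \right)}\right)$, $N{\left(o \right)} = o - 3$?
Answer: $-460$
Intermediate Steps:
$N{\left(o \right)} = -3 + o$
$f{\left(k \right)} = 2 k \left(-3 + 2 k\right)$ ($f{\left(k \right)} = \left(k + k\right) \left(k + \left(-3 + k\right)\right) = 2 k \left(-3 + 2 k\right)$)
$- 117 f{\left(\sqrt{-2 + 6} \right)} + 8 = - 117 \cdot 2 \sqrt{-2 + 6} \left(-3 + 2 \sqrt{-2 + 6}\right) + 8 = - 117 \cdot 2 \sqrt{4} \left(-3 + 2 \sqrt{4}\right) + 8 = - 117 \cdot 2 \cdot 2 \left(-3 + 2 \cdot 2\right) + 8 = - 117 \cdot 2 \cdot 2 \left(-3 + 4\right) + 8 = - 117 \cdot 2 \cdot 2 \cdot 1 + 8 = \left(-117\right) 4 + 8 = -468 + 8 = -460$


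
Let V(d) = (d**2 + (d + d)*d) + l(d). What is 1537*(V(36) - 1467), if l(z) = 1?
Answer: 3722614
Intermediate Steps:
V(d) = 1 + 3*d**2 (V(d) = (d**2 + (d + d)*d) + 1 = (d**2 + (2*d)*d) + 1 = (d**2 + 2*d**2) + 1 = 3*d**2 + 1 = 1 + 3*d**2)
1537*(V(36) - 1467) = 1537*((1 + 3*36**2) - 1467) = 1537*((1 + 3*1296) - 1467) = 1537*((1 + 3888) - 1467) = 1537*(3889 - 1467) = 1537*2422 = 3722614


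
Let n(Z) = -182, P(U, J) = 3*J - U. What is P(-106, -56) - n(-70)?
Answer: 120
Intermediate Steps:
P(U, J) = -U + 3*J
P(-106, -56) - n(-70) = (-1*(-106) + 3*(-56)) - 1*(-182) = (106 - 168) + 182 = -62 + 182 = 120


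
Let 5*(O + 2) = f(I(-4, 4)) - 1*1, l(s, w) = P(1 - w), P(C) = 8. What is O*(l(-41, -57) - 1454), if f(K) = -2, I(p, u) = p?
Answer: 18798/5 ≈ 3759.6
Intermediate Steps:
l(s, w) = 8
O = -13/5 (O = -2 + (-2 - 1*1)/5 = -2 + (-2 - 1)/5 = -2 + (⅕)*(-3) = -2 - ⅗ = -13/5 ≈ -2.6000)
O*(l(-41, -57) - 1454) = -13*(8 - 1454)/5 = -13/5*(-1446) = 18798/5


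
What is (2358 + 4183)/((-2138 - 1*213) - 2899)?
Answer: -6541/5250 ≈ -1.2459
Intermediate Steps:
(2358 + 4183)/((-2138 - 1*213) - 2899) = 6541/((-2138 - 213) - 2899) = 6541/(-2351 - 2899) = 6541/(-5250) = 6541*(-1/5250) = -6541/5250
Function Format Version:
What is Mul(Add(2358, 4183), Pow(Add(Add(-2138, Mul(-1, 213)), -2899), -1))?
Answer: Rational(-6541, 5250) ≈ -1.2459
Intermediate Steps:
Mul(Add(2358, 4183), Pow(Add(Add(-2138, Mul(-1, 213)), -2899), -1)) = Mul(6541, Pow(Add(Add(-2138, -213), -2899), -1)) = Mul(6541, Pow(Add(-2351, -2899), -1)) = Mul(6541, Pow(-5250, -1)) = Mul(6541, Rational(-1, 5250)) = Rational(-6541, 5250)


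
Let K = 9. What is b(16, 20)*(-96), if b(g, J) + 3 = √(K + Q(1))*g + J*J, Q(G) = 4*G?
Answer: -38112 - 1536*√13 ≈ -43650.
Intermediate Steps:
b(g, J) = -3 + J² + g*√13 (b(g, J) = -3 + (√(9 + 4*1)*g + J*J) = -3 + (√(9 + 4)*g + J²) = -3 + (√13*g + J²) = -3 + (g*√13 + J²) = -3 + (J² + g*√13) = -3 + J² + g*√13)
b(16, 20)*(-96) = (-3 + 20² + 16*√13)*(-96) = (-3 + 400 + 16*√13)*(-96) = (397 + 16*√13)*(-96) = -38112 - 1536*√13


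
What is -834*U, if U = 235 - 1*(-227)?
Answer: -385308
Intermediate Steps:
U = 462 (U = 235 + 227 = 462)
-834*U = -834*462 = -385308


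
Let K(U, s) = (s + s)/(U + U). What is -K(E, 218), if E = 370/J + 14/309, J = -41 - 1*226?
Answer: 999203/6144 ≈ 162.63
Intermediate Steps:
J = -267 (J = -41 - 226 = -267)
E = -12288/9167 (E = 370/(-267) + 14/309 = 370*(-1/267) + 14*(1/309) = -370/267 + 14/309 = -12288/9167 ≈ -1.3405)
K(U, s) = s/U (K(U, s) = (2*s)/((2*U)) = (2*s)*(1/(2*U)) = s/U)
-K(E, 218) = -218/(-12288/9167) = -218*(-9167)/12288 = -1*(-999203/6144) = 999203/6144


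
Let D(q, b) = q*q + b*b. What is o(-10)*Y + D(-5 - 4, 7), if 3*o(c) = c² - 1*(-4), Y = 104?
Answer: 11206/3 ≈ 3735.3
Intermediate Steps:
D(q, b) = b² + q² (D(q, b) = q² + b² = b² + q²)
o(c) = 4/3 + c²/3 (o(c) = (c² - 1*(-4))/3 = (c² + 4)/3 = (4 + c²)/3 = 4/3 + c²/3)
o(-10)*Y + D(-5 - 4, 7) = (4/3 + (⅓)*(-10)²)*104 + (7² + (-5 - 4)²) = (4/3 + (⅓)*100)*104 + (49 + (-9)²) = (4/3 + 100/3)*104 + (49 + 81) = (104/3)*104 + 130 = 10816/3 + 130 = 11206/3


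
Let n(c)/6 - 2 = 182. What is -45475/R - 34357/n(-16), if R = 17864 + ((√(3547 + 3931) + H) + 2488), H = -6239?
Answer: -7551394028087/219882897264 + 45475*√7478/199169291 ≈ -34.323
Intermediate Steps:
n(c) = 1104 (n(c) = 12 + 6*182 = 12 + 1092 = 1104)
R = 14113 + √7478 (R = 17864 + ((√(3547 + 3931) - 6239) + 2488) = 17864 + ((√7478 - 6239) + 2488) = 17864 + ((-6239 + √7478) + 2488) = 17864 + (-3751 + √7478) = 14113 + √7478 ≈ 14199.)
-45475/R - 34357/n(-16) = -45475/(14113 + √7478) - 34357/1104 = -34357/1104 - 45475/(14113 + √7478)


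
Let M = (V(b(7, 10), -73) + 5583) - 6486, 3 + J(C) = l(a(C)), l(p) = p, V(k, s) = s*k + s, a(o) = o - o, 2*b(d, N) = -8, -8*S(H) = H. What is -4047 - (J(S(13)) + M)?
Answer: -3360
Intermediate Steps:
S(H) = -H/8
b(d, N) = -4 (b(d, N) = (½)*(-8) = -4)
a(o) = 0
V(k, s) = s + k*s (V(k, s) = k*s + s = s + k*s)
J(C) = -3 (J(C) = -3 + 0 = -3)
M = -684 (M = (-73*(1 - 4) + 5583) - 6486 = (-73*(-3) + 5583) - 6486 = (219 + 5583) - 6486 = 5802 - 6486 = -684)
-4047 - (J(S(13)) + M) = -4047 - (-3 - 684) = -4047 - 1*(-687) = -4047 + 687 = -3360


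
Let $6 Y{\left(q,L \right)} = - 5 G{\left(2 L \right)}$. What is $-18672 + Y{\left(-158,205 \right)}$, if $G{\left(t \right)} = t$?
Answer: $- \frac{57041}{3} \approx -19014.0$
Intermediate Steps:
$Y{\left(q,L \right)} = - \frac{5 L}{3}$ ($Y{\left(q,L \right)} = \frac{\left(-5\right) 2 L}{6} = \frac{\left(-10\right) L}{6} = - \frac{5 L}{3}$)
$-18672 + Y{\left(-158,205 \right)} = -18672 - \frac{1025}{3} = - \frac{57041}{3}$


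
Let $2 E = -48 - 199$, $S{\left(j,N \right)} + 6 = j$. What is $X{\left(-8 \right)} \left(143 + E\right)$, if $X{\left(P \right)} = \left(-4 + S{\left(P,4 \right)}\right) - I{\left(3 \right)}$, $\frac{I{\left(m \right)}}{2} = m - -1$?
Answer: $-507$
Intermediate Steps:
$S{\left(j,N \right)} = -6 + j$
$E = - \frac{247}{2}$ ($E = \frac{-48 - 199}{2} = \frac{1}{2} \left(-247\right) = - \frac{247}{2} \approx -123.5$)
$I{\left(m \right)} = 2 + 2 m$ ($I{\left(m \right)} = 2 \left(m - -1\right) = 2 \left(m + 1\right) = 2 \left(1 + m\right) = 2 + 2 m$)
$X{\left(P \right)} = -18 + P$ ($X{\left(P \right)} = \left(-4 + \left(-6 + P\right)\right) - \left(2 + 2 \cdot 3\right) = \left(-10 + P\right) - \left(2 + 6\right) = \left(-10 + P\right) - 8 = -18 + P$)
$X{\left(-8 \right)} \left(143 + E\right) = \left(-18 - 8\right) \left(143 - \frac{247}{2}\right) = \left(-26\right) \frac{39}{2} = -507$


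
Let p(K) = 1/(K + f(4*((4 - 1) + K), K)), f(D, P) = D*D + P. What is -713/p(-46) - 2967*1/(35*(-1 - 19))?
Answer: -14719454233/700 ≈ -2.1028e+7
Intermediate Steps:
f(D, P) = P + D² (f(D, P) = D² + P = P + D²)
p(K) = 1/((12 + 4*K)² + 2*K) (p(K) = 1/(K + (K + (4*((4 - 1) + K))²)) = 1/(K + (K + (4*(3 + K))²)) = 1/(K + (K + (12 + 4*K)²)) = 1/((12 + 4*K)² + 2*K))
-713/p(-46) - 2967*1/(35*(-1 - 19)) = -(-65596 + 11408*(3 - 46)²) - 2967*1/(35*(-1 - 19)) = -713/(1/(2*(-46 + 8*(-43)²))) - 2967/((-20*35)) = -713/(1/(2*(-46 + 8*1849))) - 2967/(-700) = -713/(1/(2*(-46 + 14792))) - 2967*(-1/700) = -713/((½)/14746) + 2967/700 = -713/((½)*(1/14746)) + 2967/700 = -713/1/29492 + 2967/700 = -713*29492 + 2967/700 = -21027796 + 2967/700 = -14719454233/700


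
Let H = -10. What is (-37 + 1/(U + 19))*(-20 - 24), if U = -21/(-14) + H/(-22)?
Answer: 749540/461 ≈ 1625.9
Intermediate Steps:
U = 43/22 (U = -21/(-14) - 10/(-22) = -21*(-1/14) - 10*(-1/22) = 3/2 + 5/11 = 43/22 ≈ 1.9545)
(-37 + 1/(U + 19))*(-20 - 24) = (-37 + 1/(43/22 + 19))*(-20 - 24) = (-37 + 1/(461/22))*(-44) = (-37 + 22/461)*(-44) = -17035/461*(-44) = 749540/461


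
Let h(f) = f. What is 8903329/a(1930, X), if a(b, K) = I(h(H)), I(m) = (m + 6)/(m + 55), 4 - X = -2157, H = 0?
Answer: 489683095/6 ≈ 8.1614e+7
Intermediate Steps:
X = 2161 (X = 4 - 1*(-2157) = 4 + 2157 = 2161)
I(m) = (6 + m)/(55 + m)
a(b, K) = 6/55 (a(b, K) = (6 + 0)/(55 + 0) = 6/55)
8903329/a(1930, X) = 8903329/(6/55) = 8903329*(55/6) = 489683095/6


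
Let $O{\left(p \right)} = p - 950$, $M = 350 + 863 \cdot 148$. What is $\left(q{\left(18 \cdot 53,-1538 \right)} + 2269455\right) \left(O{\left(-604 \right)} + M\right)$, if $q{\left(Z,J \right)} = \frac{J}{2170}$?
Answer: $\frac{62307504453424}{217} \approx 2.8713 \cdot 10^{11}$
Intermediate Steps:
$M = 128074$ ($M = 350 + 127724 = 128074$)
$q{\left(Z,J \right)} = \frac{J}{2170}$ ($q{\left(Z,J \right)} = J \frac{1}{2170} = \frac{J}{2170}$)
$O{\left(p \right)} = -950 + p$
$\left(q{\left(18 \cdot 53,-1538 \right)} + 2269455\right) \left(O{\left(-604 \right)} + M\right) = \left(\frac{1}{2170} \left(-1538\right) + 2269455\right) \left(\left(-950 - 604\right) + 128074\right) = \left(- \frac{769}{1085} + 2269455\right) \left(-1554 + 128074\right) = \frac{2462357906}{1085} \cdot 126520 = \frac{62307504453424}{217}$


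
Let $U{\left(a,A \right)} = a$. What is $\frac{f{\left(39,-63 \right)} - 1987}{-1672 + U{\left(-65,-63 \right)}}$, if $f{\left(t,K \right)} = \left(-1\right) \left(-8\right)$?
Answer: $\frac{1979}{1737} \approx 1.1393$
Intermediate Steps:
$f{\left(t,K \right)} = 8$
$\frac{f{\left(39,-63 \right)} - 1987}{-1672 + U{\left(-65,-63 \right)}} = \frac{8 - 1987}{-1672 - 65} = - \frac{1979}{-1737} = \left(-1979\right) \left(- \frac{1}{1737}\right) = \frac{1979}{1737}$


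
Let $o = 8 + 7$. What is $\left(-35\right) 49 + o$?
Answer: $-1700$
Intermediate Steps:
$o = 15$
$\left(-35\right) 49 + o = \left(-35\right) 49 + 15 = -1715 + 15 = -1700$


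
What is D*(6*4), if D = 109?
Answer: 2616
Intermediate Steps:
D*(6*4) = 109*(6*4) = 109*24 = 2616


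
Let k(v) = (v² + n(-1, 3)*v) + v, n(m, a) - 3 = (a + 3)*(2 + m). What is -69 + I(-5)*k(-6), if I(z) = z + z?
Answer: 171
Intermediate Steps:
I(z) = 2*z
n(m, a) = 3 + (2 + m)*(3 + a) (n(m, a) = 3 + (a + 3)*(2 + m) = 3 + (3 + a)*(2 + m) = 3 + (2 + m)*(3 + a))
k(v) = v² + 10*v (k(v) = (v² + (9 + 2*3 + 3*(-1) + 3*(-1))*v) + v = (v² + (9 + 6 - 3 - 3)*v) + v = (v² + 9*v) + v = v² + 10*v)
-69 + I(-5)*k(-6) = -69 + (2*(-5))*(-6*(10 - 6)) = -69 - (-60)*4 = -69 - 10*(-24) = -69 + 240 = 171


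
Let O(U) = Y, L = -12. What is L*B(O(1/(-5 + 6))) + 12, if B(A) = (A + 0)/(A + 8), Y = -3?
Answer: 96/5 ≈ 19.200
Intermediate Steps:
O(U) = -3
B(A) = A/(8 + A)
L*B(O(1/(-5 + 6))) + 12 = -(-36)/(8 - 3) + 12 = -(-36)/5 + 12 = -12*(-⅗) + 12 = 36/5 + 12 = 96/5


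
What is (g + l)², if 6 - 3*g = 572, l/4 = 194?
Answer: 3104644/9 ≈ 3.4496e+5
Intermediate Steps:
l = 776 (l = 4*194 = 776)
g = -566/3 (g = 2 - ⅓*572 = 2 - 572/3 = -566/3 ≈ -188.67)
(g + l)² = (-566/3 + 776)² = (1762/3)² = 3104644/9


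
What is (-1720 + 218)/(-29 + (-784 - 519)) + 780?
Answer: 520231/666 ≈ 781.13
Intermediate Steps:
(-1720 + 218)/(-29 + (-784 - 519)) + 780 = -1502/(-29 - 1303) + 780 = -1502/(-1332) + 780 = -1502*(-1/1332) + 780 = 751/666 + 780 = 520231/666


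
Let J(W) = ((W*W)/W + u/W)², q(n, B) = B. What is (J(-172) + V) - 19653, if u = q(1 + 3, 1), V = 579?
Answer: 310987009/29584 ≈ 10512.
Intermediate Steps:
u = 1
J(W) = (W + 1/W)² (J(W) = ((W*W)/W + 1/W)² = (W²/W + 1/W)² = (W + 1/W)²)
(J(-172) + V) - 19653 = ((1 + (-172)²)²/(-172)² + 579) - 19653 = ((1 + 29584)²/29584 + 579) - 19653 = ((1/29584)*29585² + 579) - 19653 = ((1/29584)*875272225 + 579) - 19653 = (875272225/29584 + 579) - 19653 = 892401361/29584 - 19653 = 310987009/29584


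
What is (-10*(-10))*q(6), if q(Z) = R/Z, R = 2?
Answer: 100/3 ≈ 33.333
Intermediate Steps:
q(Z) = 2/Z
(-10*(-10))*q(6) = (-10*(-10))*(2/6) = 100*(2*(1/6)) = 100*(1/3) = 100/3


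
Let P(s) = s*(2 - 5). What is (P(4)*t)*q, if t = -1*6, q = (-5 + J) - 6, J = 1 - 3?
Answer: -936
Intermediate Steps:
J = -2
P(s) = -3*s (P(s) = s*(-3) = -3*s)
q = -13 (q = (-5 - 2) - 6 = -7 - 6 = -13)
t = -6
(P(4)*t)*q = (-3*4*(-6))*(-13) = -12*(-6)*(-13) = 72*(-13) = -936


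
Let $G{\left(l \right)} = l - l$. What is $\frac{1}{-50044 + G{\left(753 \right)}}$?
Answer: $- \frac{1}{50044} \approx -1.9982 \cdot 10^{-5}$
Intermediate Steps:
$G{\left(l \right)} = 0$
$\frac{1}{-50044 + G{\left(753 \right)}} = \frac{1}{-50044 + 0} = \frac{1}{-50044} = - \frac{1}{50044}$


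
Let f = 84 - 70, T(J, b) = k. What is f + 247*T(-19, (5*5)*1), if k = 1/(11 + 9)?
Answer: 527/20 ≈ 26.350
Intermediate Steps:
k = 1/20 ≈ 0.050000
T(J, b) = 1/20
f = 14
f + 247*T(-19, (5*5)*1) = 14 + 247*(1/20) = 14 + 247/20 = 527/20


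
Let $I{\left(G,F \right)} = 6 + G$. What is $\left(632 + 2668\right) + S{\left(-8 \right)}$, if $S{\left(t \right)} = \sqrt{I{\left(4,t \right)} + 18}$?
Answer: $3300 + 2 \sqrt{7} \approx 3305.3$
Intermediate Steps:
$S{\left(t \right)} = 2 \sqrt{7}$ ($S{\left(t \right)} = \sqrt{\left(6 + 4\right) + 18} = \sqrt{10 + 18} = \sqrt{28} = 2 \sqrt{7}$)
$\left(632 + 2668\right) + S{\left(-8 \right)} = \left(632 + 2668\right) + 2 \sqrt{7} = 3300 + 2 \sqrt{7}$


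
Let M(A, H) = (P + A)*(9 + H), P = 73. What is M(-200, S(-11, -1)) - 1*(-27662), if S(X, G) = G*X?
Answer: 25122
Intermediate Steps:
M(A, H) = (9 + H)*(73 + A) (M(A, H) = (73 + A)*(9 + H) = (9 + H)*(73 + A))
M(-200, S(-11, -1)) - 1*(-27662) = (657 + 9*(-200) + 73*(-1*(-11)) - (-200)*(-11)) - 1*(-27662) = (657 - 1800 + 73*11 - 200*11) + 27662 = (657 - 1800 + 803 - 2200) + 27662 = -2540 + 27662 = 25122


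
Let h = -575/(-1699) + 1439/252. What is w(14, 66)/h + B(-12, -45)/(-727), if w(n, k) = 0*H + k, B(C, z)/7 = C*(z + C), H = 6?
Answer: 8143621668/1882756247 ≈ 4.3254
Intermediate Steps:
B(C, z) = 7*C*(C + z) (B(C, z) = 7*(C*(z + C)) = 7*(C*(C + z)) = 7*C*(C + z))
w(n, k) = k (w(n, k) = 0*6 + k = 0 + k = k)
h = 2589761/428148 (h = -575*(-1/1699) + 1439*(1/252) = 575/1699 + 1439/252 = 2589761/428148 ≈ 6.0488)
w(14, 66)/h + B(-12, -45)/(-727) = 66/(2589761/428148) + (7*(-12)*(-12 - 45))/(-727) = 66*(428148/2589761) + (7*(-12)*(-57))*(-1/727) = 28257768/2589761 + 4788*(-1/727) = 28257768/2589761 - 4788/727 = 8143621668/1882756247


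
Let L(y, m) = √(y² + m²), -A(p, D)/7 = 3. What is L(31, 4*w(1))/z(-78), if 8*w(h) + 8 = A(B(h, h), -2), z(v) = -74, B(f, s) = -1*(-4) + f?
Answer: -√4685/148 ≈ -0.46248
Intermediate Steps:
B(f, s) = 4 + f
A(p, D) = -21 (A(p, D) = -7*3 = -21)
w(h) = -29/8 (w(h) = -1 + (⅛)*(-21) = -1 - 21/8 = -29/8)
L(y, m) = √(m² + y²)
L(31, 4*w(1))/z(-78) = √((4*(-29/8))² + 31²)/(-74) = √((-29/2)² + 961)*(-1/74) = √(841/4 + 961)*(-1/74) = √(4685/4)*(-1/74) = (√4685/2)*(-1/74) = -√4685/148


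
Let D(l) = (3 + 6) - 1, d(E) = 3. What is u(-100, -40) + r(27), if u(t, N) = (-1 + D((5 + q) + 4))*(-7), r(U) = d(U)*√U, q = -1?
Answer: -49 + 9*√3 ≈ -33.412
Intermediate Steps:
D(l) = 8 (D(l) = 9 - 1 = 8)
r(U) = 3*√U
u(t, N) = -49 (u(t, N) = (-1 + 8)*(-7) = 7*(-7) = -49)
u(-100, -40) + r(27) = -49 + 3*√27 = -49 + 3*(3*√3) = -49 + 9*√3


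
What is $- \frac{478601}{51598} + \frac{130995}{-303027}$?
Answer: $- \frac{50596035079}{5211862382} \approx -9.7079$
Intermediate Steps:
$- \frac{478601}{51598} + \frac{130995}{-303027} = \left(-478601\right) \frac{1}{51598} + 130995 \left(- \frac{1}{303027}\right) = - \frac{478601}{51598} - \frac{43665}{101009} = - \frac{50596035079}{5211862382}$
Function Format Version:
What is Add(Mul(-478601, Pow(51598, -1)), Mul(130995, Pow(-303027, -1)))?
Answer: Rational(-50596035079, 5211862382) ≈ -9.7079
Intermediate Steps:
Add(Mul(-478601, Pow(51598, -1)), Mul(130995, Pow(-303027, -1))) = Add(Mul(-478601, Rational(1, 51598)), Mul(130995, Rational(-1, 303027))) = Add(Rational(-478601, 51598), Rational(-43665, 101009)) = Rational(-50596035079, 5211862382)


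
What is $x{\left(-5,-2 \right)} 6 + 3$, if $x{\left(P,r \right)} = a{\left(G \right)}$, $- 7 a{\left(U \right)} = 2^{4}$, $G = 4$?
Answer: $- \frac{75}{7} \approx -10.714$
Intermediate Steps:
$a{\left(U \right)} = - \frac{16}{7}$ ($a{\left(U \right)} = - \frac{2^{4}}{7} = \left(- \frac{1}{7}\right) 16 = - \frac{16}{7}$)
$x{\left(P,r \right)} = - \frac{16}{7}$
$x{\left(-5,-2 \right)} 6 + 3 = \left(- \frac{16}{7}\right) 6 + 3 = - \frac{96}{7} + 3 = - \frac{75}{7}$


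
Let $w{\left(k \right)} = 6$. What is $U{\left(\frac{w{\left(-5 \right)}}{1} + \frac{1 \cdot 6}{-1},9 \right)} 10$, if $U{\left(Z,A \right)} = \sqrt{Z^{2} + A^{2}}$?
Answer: $90$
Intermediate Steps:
$U{\left(Z,A \right)} = \sqrt{A^{2} + Z^{2}}$
$U{\left(\frac{w{\left(-5 \right)}}{1} + \frac{1 \cdot 6}{-1},9 \right)} 10 = \sqrt{9^{2} + \left(\frac{6}{1} + \frac{1 \cdot 6}{-1}\right)^{2}} \cdot 10 = \sqrt{81 + \left(6 \cdot 1 + 6 \left(-1\right)\right)^{2}} \cdot 10 = \sqrt{81 + \left(6 - 6\right)^{2}} \cdot 10 = \sqrt{81 + 0^{2}} \cdot 10 = \sqrt{81 + 0} \cdot 10 = \sqrt{81} \cdot 10 = 9 \cdot 10 = 90$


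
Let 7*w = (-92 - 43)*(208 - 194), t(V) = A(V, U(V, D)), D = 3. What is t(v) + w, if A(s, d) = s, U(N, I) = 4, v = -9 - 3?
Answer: -282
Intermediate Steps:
v = -12
t(V) = V
w = -270 (w = ((-92 - 43)*(208 - 194))/7 = (-135*14)/7 = (⅐)*(-1890) = -270)
t(v) + w = -12 - 270 = -282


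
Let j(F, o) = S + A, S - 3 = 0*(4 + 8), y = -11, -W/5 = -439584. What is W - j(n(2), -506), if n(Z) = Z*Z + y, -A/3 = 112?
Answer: 2198253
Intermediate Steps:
W = 2197920 (W = -5*(-439584) = 2197920)
A = -336 (A = -3*112 = -336)
S = 3 (S = 3 + 0*(4 + 8) = 3 + 0*12 = 3 + 0 = 3)
n(Z) = -11 + Z² (n(Z) = Z*Z - 11 = Z² - 11 = -11 + Z²)
j(F, o) = -333 (j(F, o) = 3 - 336 = -333)
W - j(n(2), -506) = 2197920 - 1*(-333) = 2197920 + 333 = 2198253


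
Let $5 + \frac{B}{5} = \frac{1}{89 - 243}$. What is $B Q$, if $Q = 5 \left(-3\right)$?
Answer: $\frac{57825}{154} \approx 375.49$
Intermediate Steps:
$B = - \frac{3855}{154}$ ($B = -25 + \frac{5}{89 - 243} = -25 + \frac{5}{-154} = -25 + 5 \left(- \frac{1}{154}\right) = -25 - \frac{5}{154} = - \frac{3855}{154} \approx -25.032$)
$Q = -15$
$B Q = \left(- \frac{3855}{154}\right) \left(-15\right) = \frac{57825}{154}$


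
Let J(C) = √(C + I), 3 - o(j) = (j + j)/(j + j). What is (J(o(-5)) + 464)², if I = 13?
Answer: (464 + √15)² ≈ 2.1891e+5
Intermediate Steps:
o(j) = 2 (o(j) = 3 - (j + j)/(j + j) = 3 - 2*j/(2*j) = 3 - 2*j*1/(2*j) = 3 - 1*1 = 3 - 1 = 2)
J(C) = √(13 + C) (J(C) = √(C + 13) = √(13 + C))
(J(o(-5)) + 464)² = (√(13 + 2) + 464)² = (√15 + 464)² = (464 + √15)²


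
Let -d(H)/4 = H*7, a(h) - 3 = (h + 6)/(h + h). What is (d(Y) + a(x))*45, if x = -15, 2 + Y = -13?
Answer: 38097/2 ≈ 19049.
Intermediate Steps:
Y = -15 (Y = -2 - 13 = -15)
a(h) = 3 + (6 + h)/(2*h) (a(h) = 3 + (h + 6)/(h + h) = 3 + (6 + h)/((2*h)) = 3 + (6 + h)*(1/(2*h)) = 3 + (6 + h)/(2*h))
d(H) = -28*H (d(H) = -4*H*7 = -28*H)
(d(Y) + a(x))*45 = (-28*(-15) + (7/2 + 3/(-15)))*45 = (420 + (7/2 + 3*(-1/15)))*45 = (420 + (7/2 - ⅕))*45 = (420 + 33/10)*45 = (4233/10)*45 = 38097/2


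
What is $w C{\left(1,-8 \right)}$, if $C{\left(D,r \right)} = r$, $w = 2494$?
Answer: $-19952$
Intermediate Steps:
$w C{\left(1,-8 \right)} = 2494 \left(-8\right) = -19952$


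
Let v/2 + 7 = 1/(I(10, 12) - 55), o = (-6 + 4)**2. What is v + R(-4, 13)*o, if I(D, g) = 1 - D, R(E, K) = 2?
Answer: -193/32 ≈ -6.0313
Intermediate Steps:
o = 4 (o = (-2)**2 = 4)
v = -449/32 (v = -14 + 2/((1 - 1*10) - 55) = -14 + 2/((1 - 10) - 55) = -14 + 2/(-9 - 55) = -14 + 2/(-64) = -14 + 2*(-1/64) = -14 - 1/32 = -449/32 ≈ -14.031)
v + R(-4, 13)*o = -449/32 + 2*4 = -449/32 + 8 = -193/32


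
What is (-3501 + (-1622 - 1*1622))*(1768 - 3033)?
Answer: 8532425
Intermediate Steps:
(-3501 + (-1622 - 1*1622))*(1768 - 3033) = (-3501 + (-1622 - 1622))*(-1265) = (-3501 - 3244)*(-1265) = -6745*(-1265) = 8532425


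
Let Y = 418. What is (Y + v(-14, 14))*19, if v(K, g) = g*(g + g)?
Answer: 15390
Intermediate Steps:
v(K, g) = 2*g² (v(K, g) = g*(2*g) = 2*g²)
(Y + v(-14, 14))*19 = (418 + 2*14²)*19 = (418 + 2*196)*19 = (418 + 392)*19 = 810*19 = 15390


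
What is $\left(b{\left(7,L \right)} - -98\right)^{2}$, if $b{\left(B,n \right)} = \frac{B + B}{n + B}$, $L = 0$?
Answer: $10000$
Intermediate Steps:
$b{\left(B,n \right)} = \frac{2 B}{B + n}$
$\left(b{\left(7,L \right)} - -98\right)^{2} = \left(2 \cdot 7 \frac{1}{7 + 0} - -98\right)^{2} = \left(2 \cdot 7 \cdot \frac{1}{7} + 98\right)^{2} = \left(2 + 98\right)^{2} = 100^{2} = 10000$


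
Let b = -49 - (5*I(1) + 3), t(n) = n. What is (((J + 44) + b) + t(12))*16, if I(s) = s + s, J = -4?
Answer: -160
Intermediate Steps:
I(s) = 2*s
b = -62 (b = -49 - (5*(2*1) + 3) = -49 - (5*2 + 3) = -49 - (10 + 3) = -49 - 1*13 = -49 - 13 = -62)
(((J + 44) + b) + t(12))*16 = (((-4 + 44) - 62) + 12)*16 = ((40 - 62) + 12)*16 = (-22 + 12)*16 = -10*16 = -160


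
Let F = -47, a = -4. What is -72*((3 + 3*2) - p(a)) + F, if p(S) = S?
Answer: -983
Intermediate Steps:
-72*((3 + 3*2) - p(a)) + F = -72*((3 + 3*2) - 1*(-4)) - 47 = -72*((3 + 6) + 4) - 47 = -72*(9 + 4) - 47 = -72*13 - 47 = -936 - 47 = -983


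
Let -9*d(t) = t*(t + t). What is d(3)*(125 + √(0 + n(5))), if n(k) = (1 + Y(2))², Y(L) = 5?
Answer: -262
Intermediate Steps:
n(k) = 36 (n(k) = (1 + 5)² = 6² = 36)
d(t) = -2*t²/9 (d(t) = -t*(t + t)/9 = -t*2*t/9 = -2*t²/9)
d(3)*(125 + √(0 + n(5))) = (-2/9*3²)*(125 + √(0 + 36)) = (-2/9*9)*(125 + √36) = -2*(125 + 6) = -2*131 = -262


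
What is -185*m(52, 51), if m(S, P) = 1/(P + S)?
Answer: -185/103 ≈ -1.7961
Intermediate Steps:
-185*m(52, 51) = -185/(51 + 52) = -185/103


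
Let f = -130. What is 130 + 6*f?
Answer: -650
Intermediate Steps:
130 + 6*f = 130 + 6*(-130) = 130 - 780 = -650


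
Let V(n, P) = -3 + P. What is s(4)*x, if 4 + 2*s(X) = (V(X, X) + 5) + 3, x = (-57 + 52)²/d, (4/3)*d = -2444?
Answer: -125/3666 ≈ -0.034097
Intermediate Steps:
d = -1833 (d = (¾)*(-2444) = -1833)
x = -25/1833 (x = (-57 + 52)²/(-1833) = (-5)²*(-1/1833) = 25*(-1/1833) = -25/1833 ≈ -0.013639)
s(X) = ½ + X/2 (s(X) = -2 + (((-3 + X) + 5) + 3)/2 = -2 + ((2 + X) + 3)/2 = -2 + (5 + X)/2 = -2 + (5/2 + X/2) = ½ + X/2)
s(4)*x = (½ + (½)*4)*(-25/1833) = (½ + 2)*(-25/1833) = (5/2)*(-25/1833) = -125/3666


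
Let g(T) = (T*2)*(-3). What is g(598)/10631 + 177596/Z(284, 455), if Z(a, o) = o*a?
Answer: 356095429/343434455 ≈ 1.0369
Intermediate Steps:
Z(a, o) = a*o
g(T) = -6*T (g(T) = (2*T)*(-3) = -6*T)
g(598)/10631 + 177596/Z(284, 455) = -6*598/10631 + 177596/((284*455)) = -3588*1/10631 + 177596/129220 = -3588/10631 + 177596*(1/129220) = -3588/10631 + 44399/32305 = 356095429/343434455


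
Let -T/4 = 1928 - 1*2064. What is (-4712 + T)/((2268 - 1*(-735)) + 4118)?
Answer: -4168/7121 ≈ -0.58531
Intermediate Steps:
T = 544 (T = -4*(1928 - 1*2064) = -4*(1928 - 2064) = -4*(-136) = 544)
(-4712 + T)/((2268 - 1*(-735)) + 4118) = (-4712 + 544)/((2268 - 1*(-735)) + 4118) = -4168/((2268 + 735) + 4118) = -4168/(3003 + 4118) = -4168/7121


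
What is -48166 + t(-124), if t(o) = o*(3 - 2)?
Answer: -48290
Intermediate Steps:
t(o) = o (t(o) = o*1 = o)
-48166 + t(-124) = -48166 - 124 = -48290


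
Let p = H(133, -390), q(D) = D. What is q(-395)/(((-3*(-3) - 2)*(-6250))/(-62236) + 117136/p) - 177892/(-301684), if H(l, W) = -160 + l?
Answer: 187109739223949/274867869090083 ≈ 0.68073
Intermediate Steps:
p = -27 (p = -160 + 133 = -27)
q(-395)/(((-3*(-3) - 2)*(-6250))/(-62236) + 117136/p) - 177892/(-301684) = -395/(((-3*(-3) - 2)*(-6250))/(-62236) + 117136/(-27)) - 177892/(-301684) = -395/(((9 - 2)*(-6250))*(-1/62236) + 117136*(-1/27)) - 177892*(-1/301684) = -395/((7*(-6250))*(-1/62236) - 117136/27) + 44473/75421 = -395/(-43750*(-1/62236) - 117136/27) + 44473/75421 = -395/(21875/31118 - 117136/27) + 44473/75421 = -395/(-3644447423/840186) + 44473/75421 = -395*(-840186/3644447423) + 44473/75421 = 331873470/3644447423 + 44473/75421 = 187109739223949/274867869090083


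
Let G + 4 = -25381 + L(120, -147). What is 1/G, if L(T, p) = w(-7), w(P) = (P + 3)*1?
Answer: -1/25389 ≈ -3.9387e-5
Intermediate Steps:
w(P) = 3 + P (w(P) = (3 + P)*1 = 3 + P)
L(T, p) = -4 (L(T, p) = 3 - 7 = -4)
G = -25389 (G = -4 + (-25381 - 4) = -4 - 25385 = -25389)
1/G = 1/(-25389) = -1/25389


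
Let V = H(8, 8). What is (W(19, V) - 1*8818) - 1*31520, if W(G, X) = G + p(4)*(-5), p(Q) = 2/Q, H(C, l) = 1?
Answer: -80643/2 ≈ -40322.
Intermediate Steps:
V = 1
W(G, X) = -5/2 + G (W(G, X) = G + (2/4)*(-5) = G + (2*(1/4))*(-5) = G + (1/2)*(-5) = G - 5/2 = -5/2 + G)
(W(19, V) - 1*8818) - 1*31520 = ((-5/2 + 19) - 1*8818) - 1*31520 = (33/2 - 8818) - 31520 = -17603/2 - 31520 = -80643/2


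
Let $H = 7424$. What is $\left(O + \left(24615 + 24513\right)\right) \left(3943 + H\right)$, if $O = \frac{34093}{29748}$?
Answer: $\frac{5537600148393}{9916} \approx 5.5845 \cdot 10^{8}$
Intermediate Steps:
$O = \frac{34093}{29748}$ ($O = 34093 \cdot \frac{1}{29748} = \frac{34093}{29748} \approx 1.1461$)
$\left(O + \left(24615 + 24513\right)\right) \left(3943 + H\right) = \left(\frac{34093}{29748} + \left(24615 + 24513\right)\right) \left(3943 + 7424\right) = \left(\frac{34093}{29748} + 49128\right) 11367 = \frac{1461493837}{29748} \cdot 11367 = \frac{5537600148393}{9916}$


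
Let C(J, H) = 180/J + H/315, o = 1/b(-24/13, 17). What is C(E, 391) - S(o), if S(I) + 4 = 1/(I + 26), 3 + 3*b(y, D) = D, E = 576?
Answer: 10202137/1849680 ≈ 5.5156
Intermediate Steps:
b(y, D) = -1 + D/3
o = 3/14 (o = 1/(-1 + (⅓)*17) = 1/(-1 + 17/3) = 1/(14/3) = 3/14 ≈ 0.21429)
C(J, H) = 180/J + H/315 (C(J, H) = 180/J + H*(1/315) = 180/J + H/315)
S(I) = -4 + 1/(26 + I) (S(I) = -4 + 1/(I + 26) = -4 + 1/(26 + I))
C(E, 391) - S(o) = (180/576 + (1/315)*391) - (-103 - 4*3/14)/(26 + 3/14) = (180*(1/576) + 391/315) - (-103 - 6/7)/367/14 = (5/16 + 391/315) - 14*(-727)/(367*7) = 7831/5040 - 1*(-1454/367) = 7831/5040 + 1454/367 = 10202137/1849680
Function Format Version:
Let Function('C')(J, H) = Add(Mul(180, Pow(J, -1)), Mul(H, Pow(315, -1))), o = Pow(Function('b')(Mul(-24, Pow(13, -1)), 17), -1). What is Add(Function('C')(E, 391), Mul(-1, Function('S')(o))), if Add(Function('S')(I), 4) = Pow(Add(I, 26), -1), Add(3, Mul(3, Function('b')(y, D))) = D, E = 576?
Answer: Rational(10202137, 1849680) ≈ 5.5156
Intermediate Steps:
Function('b')(y, D) = Add(-1, Mul(Rational(1, 3), D))
o = Rational(3, 14) (o = Pow(Add(-1, Mul(Rational(1, 3), 17)), -1) = Pow(Add(-1, Rational(17, 3)), -1) = Pow(Rational(14, 3), -1) = Rational(3, 14) ≈ 0.21429)
Function('C')(J, H) = Add(Mul(180, Pow(J, -1)), Mul(Rational(1, 315), H)) (Function('C')(J, H) = Add(Mul(180, Pow(J, -1)), Mul(H, Rational(1, 315))) = Add(Mul(180, Pow(J, -1)), Mul(Rational(1, 315), H)))
Function('S')(I) = Add(-4, Pow(Add(26, I), -1)) (Function('S')(I) = Add(-4, Pow(Add(I, 26), -1)) = Add(-4, Pow(Add(26, I), -1)))
Add(Function('C')(E, 391), Mul(-1, Function('S')(o))) = Add(Add(Mul(180, Pow(576, -1)), Mul(Rational(1, 315), 391)), Mul(-1, Mul(Pow(Add(26, Rational(3, 14)), -1), Add(-103, Mul(-4, Rational(3, 14)))))) = Add(Add(Mul(180, Rational(1, 576)), Rational(391, 315)), Mul(-1, Mul(Pow(Rational(367, 14), -1), Add(-103, Rational(-6, 7))))) = Add(Add(Rational(5, 16), Rational(391, 315)), Mul(-1, Mul(Rational(14, 367), Rational(-727, 7)))) = Add(Rational(7831, 5040), Mul(-1, Rational(-1454, 367))) = Add(Rational(7831, 5040), Rational(1454, 367)) = Rational(10202137, 1849680)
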